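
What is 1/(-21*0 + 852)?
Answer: 1/852 ≈ 0.0011737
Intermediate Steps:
1/(-21*0 + 852) = 1/(0 + 852) = 1/852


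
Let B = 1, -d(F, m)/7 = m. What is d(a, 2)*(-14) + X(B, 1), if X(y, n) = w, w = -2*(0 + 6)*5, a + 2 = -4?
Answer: 136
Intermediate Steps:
a = -6 (a = -2 - 4 = -6)
d(F, m) = -7*m
w = -60 (w = -12*5 = -2*30 = -60)
X(y, n) = -60
d(a, 2)*(-14) + X(B, 1) = -7*2*(-14) - 60 = -14*(-14) - 60 = 196 - 60 = 136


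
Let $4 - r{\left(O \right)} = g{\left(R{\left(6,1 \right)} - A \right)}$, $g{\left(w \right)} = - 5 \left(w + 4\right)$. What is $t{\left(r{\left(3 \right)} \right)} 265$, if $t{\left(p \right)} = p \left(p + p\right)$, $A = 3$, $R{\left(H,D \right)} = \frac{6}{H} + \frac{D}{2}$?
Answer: $\frac{288585}{2} \approx 1.4429 \cdot 10^{5}$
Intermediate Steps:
$R{\left(H,D \right)} = \frac{D}{2} + \frac{6}{H}$ ($R{\left(H,D \right)} = \frac{6}{H} + D \frac{1}{2} = \frac{6}{H} + \frac{D}{2} = \frac{D}{2} + \frac{6}{H}$)
$g{\left(w \right)} = -20 - 5 w$ ($g{\left(w \right)} = - 5 \left(4 + w\right) = -20 - 5 w$)
$r{\left(O \right)} = \frac{33}{2}$ ($r{\left(O \right)} = 4 - \left(-20 - 5 \left(\left(\frac{1}{2} \cdot 1 + \frac{6}{6}\right) - 3\right)\right) = 4 - \left(-20 - 5 \left(\left(\frac{1}{2} + 6 \cdot \frac{1}{6}\right) - 3\right)\right) = 4 - \left(-20 - 5 \left(\left(\frac{1}{2} + 1\right) - 3\right)\right) = 4 - \left(-20 - 5 \left(\frac{3}{2} - 3\right)\right) = 4 - \left(-20 - - \frac{15}{2}\right) = 4 - \left(-20 + \frac{15}{2}\right) = 4 - - \frac{25}{2} = 4 + \frac{25}{2} = \frac{33}{2}$)
$t{\left(p \right)} = 2 p^{2}$ ($t{\left(p \right)} = p 2 p = 2 p^{2}$)
$t{\left(r{\left(3 \right)} \right)} 265 = 2 \left(\frac{33}{2}\right)^{2} \cdot 265 = 2 \cdot \frac{1089}{4} \cdot 265 = \frac{1089}{2} \cdot 265 = \frac{288585}{2}$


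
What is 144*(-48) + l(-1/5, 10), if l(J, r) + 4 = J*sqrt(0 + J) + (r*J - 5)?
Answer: -6923 - I*sqrt(5)/25 ≈ -6923.0 - 0.089443*I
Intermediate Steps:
l(J, r) = -9 + J**(3/2) + J*r (l(J, r) = -4 + (J*sqrt(0 + J) + (r*J - 5)) = -4 + (J*sqrt(J) + (J*r - 5)) = -4 + (J**(3/2) + (-5 + J*r)) = -4 + (-5 + J**(3/2) + J*r) = -9 + J**(3/2) + J*r)
144*(-48) + l(-1/5, 10) = 144*(-48) + (-9 + (-1/5)**(3/2) - 1/5*10) = -6912 + (-9 + (-1*1/5)**(3/2) - 1*1/5*10) = -6912 + (-9 + (-1/5)**(3/2) - 1/5*10) = -6912 + (-9 - I*sqrt(5)/25 - 2) = -6912 + (-11 - I*sqrt(5)/25) = -6923 - I*sqrt(5)/25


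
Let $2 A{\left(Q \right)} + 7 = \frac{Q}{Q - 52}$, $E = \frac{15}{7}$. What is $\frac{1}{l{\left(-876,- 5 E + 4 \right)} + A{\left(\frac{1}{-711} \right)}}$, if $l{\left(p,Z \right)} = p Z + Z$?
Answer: $\frac{36973}{217086970} \approx 0.00017031$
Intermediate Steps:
$E = \frac{15}{7}$ ($E = 15 \cdot \frac{1}{7} = \frac{15}{7} \approx 2.1429$)
$A{\left(Q \right)} = - \frac{7}{2} + \frac{Q}{2 \left(-52 + Q\right)}$ ($A{\left(Q \right)} = - \frac{7}{2} + \frac{\frac{1}{Q - 52} Q}{2} = - \frac{7}{2} + \frac{\frac{1}{-52 + Q} Q}{2} = - \frac{7}{2} + \frac{Q \frac{1}{-52 + Q}}{2} = - \frac{7}{2} + \frac{Q}{2 \left(-52 + Q\right)}$)
$l{\left(p,Z \right)} = Z + Z p$ ($l{\left(p,Z \right)} = Z p + Z = Z + Z p$)
$\frac{1}{l{\left(-876,- 5 E + 4 \right)} + A{\left(\frac{1}{-711} \right)}} = \frac{1}{\left(\left(-5\right) \frac{15}{7} + 4\right) \left(1 - 876\right) + \frac{182 - \frac{3}{-711}}{-52 + \frac{1}{-711}}} = \frac{1}{\left(- \frac{75}{7} + 4\right) \left(-875\right) + \frac{182 - - \frac{1}{237}}{-52 - \frac{1}{711}}} = \frac{1}{\left(- \frac{47}{7}\right) \left(-875\right) + \frac{182 + \frac{1}{237}}{- \frac{36973}{711}}} = \frac{1}{5875 - \frac{129405}{36973}} = \frac{1}{\frac{217086970}{36973}} = \frac{36973}{217086970}$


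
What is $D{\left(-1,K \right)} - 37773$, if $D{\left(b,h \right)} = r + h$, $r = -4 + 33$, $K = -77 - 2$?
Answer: $-37823$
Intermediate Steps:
$K = -79$ ($K = -77 - 2 = -79$)
$r = 29$
$D{\left(b,h \right)} = 29 + h$
$D{\left(-1,K \right)} - 37773 = \left(29 - 79\right) - 37773 = -50 - 37773 = -37823$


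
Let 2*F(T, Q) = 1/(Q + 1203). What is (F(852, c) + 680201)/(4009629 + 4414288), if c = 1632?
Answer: 3856739671/47763609390 ≈ 0.080746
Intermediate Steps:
F(T, Q) = 1/(2*(1203 + Q)) (F(T, Q) = 1/(2*(Q + 1203)) = 1/(2*(1203 + Q)))
(F(852, c) + 680201)/(4009629 + 4414288) = (1/(2*(1203 + 1632)) + 680201)/(4009629 + 4414288) = ((½)/2835 + 680201)/8423917 = ((½)*(1/2835) + 680201)*(1/8423917) = (1/5670 + 680201)*(1/8423917) = (3856739671/5670)*(1/8423917) = 3856739671/47763609390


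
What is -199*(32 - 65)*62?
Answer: 407154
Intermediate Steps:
-199*(32 - 65)*62 = -199*(-33)*62 = 6567*62 = 407154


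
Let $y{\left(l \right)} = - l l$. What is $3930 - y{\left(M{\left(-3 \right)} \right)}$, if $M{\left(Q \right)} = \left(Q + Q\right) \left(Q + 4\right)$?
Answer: $3966$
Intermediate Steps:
$M{\left(Q \right)} = 2 Q \left(4 + Q\right)$
$y{\left(l \right)} = - l^{2}$
$3930 - y{\left(M{\left(-3 \right)} \right)} = 3930 - - \left(2 \left(-3\right) \left(4 - 3\right)\right)^{2} = 3930 - - \left(2 \left(-3\right) 1\right)^{2} = 3930 - - \left(-6\right)^{2} = 3930 - \left(-1\right) 36 = 3930 - -36 = 3930 + 36 = 3966$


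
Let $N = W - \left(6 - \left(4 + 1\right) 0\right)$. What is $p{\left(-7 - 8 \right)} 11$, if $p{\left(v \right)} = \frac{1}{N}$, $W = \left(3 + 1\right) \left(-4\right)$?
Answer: $- \frac{1}{2} \approx -0.5$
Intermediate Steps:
$W = -16$ ($W = 4 \left(-4\right) = -16$)
$N = -22$ ($N = -16 - \left(6 - \left(4 + 1\right) 0\right) = -16 + \left(5 \cdot 0 - 6\right) = -16 + \left(0 - 6\right) = -16 - 6 = -22$)
$p{\left(v \right)} = - \frac{1}{22}$ ($p{\left(v \right)} = \frac{1}{-22} = - \frac{1}{22}$)
$p{\left(-7 - 8 \right)} 11 = \left(- \frac{1}{22}\right) 11 = - \frac{1}{2}$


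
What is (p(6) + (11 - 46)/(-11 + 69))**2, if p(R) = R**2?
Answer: 4214809/3364 ≈ 1252.9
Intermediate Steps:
(p(6) + (11 - 46)/(-11 + 69))**2 = (6**2 + (11 - 46)/(-11 + 69))**2 = (36 - 35/58)**2 = (2053/58)**2 = 4214809/3364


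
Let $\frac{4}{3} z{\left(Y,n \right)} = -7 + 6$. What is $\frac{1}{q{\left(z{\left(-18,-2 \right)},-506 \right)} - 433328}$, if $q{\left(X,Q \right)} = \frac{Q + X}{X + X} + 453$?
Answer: $- \frac{6}{2595223} \approx -2.3119 \cdot 10^{-6}$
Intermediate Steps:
$z{\left(Y,n \right)} = - \frac{3}{4}$ ($z{\left(Y,n \right)} = \frac{3 \left(-7 + 6\right)}{4} = \frac{3}{4} \left(-1\right) = - \frac{3}{4}$)
$q{\left(X,Q \right)} = 453 + \frac{Q + X}{2 X}$ ($q{\left(X,Q \right)} = \frac{Q + X}{2 X} + 453 = 453 + \frac{Q + X}{2 X}$)
$\frac{1}{q{\left(z{\left(-18,-2 \right)},-506 \right)} - 433328} = \frac{1}{\frac{-506 + 907 \left(- \frac{3}{4}\right)}{2 \left(- \frac{3}{4}\right)} - 433328} = \frac{1}{\frac{1}{2} \left(- \frac{4}{3}\right) \left(-506 - \frac{2721}{4}\right) - 433328} = \frac{1}{\frac{1}{2} \left(- \frac{4}{3}\right) \left(- \frac{4745}{4}\right) - 433328} = \frac{1}{\frac{4745}{6} - 433328} = \frac{1}{- \frac{2595223}{6}} = - \frac{6}{2595223}$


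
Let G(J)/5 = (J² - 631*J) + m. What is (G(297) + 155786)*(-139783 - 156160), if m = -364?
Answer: 101219608632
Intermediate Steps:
G(J) = -1820 - 3155*J + 5*J² (G(J) = 5*((J² - 631*J) - 364) = 5*(-364 + J² - 631*J) = -1820 - 3155*J + 5*J²)
(G(297) + 155786)*(-139783 - 156160) = ((-1820 - 3155*297 + 5*297²) + 155786)*(-139783 - 156160) = ((-1820 - 937035 + 5*88209) + 155786)*(-295943) = ((-1820 - 937035 + 441045) + 155786)*(-295943) = (-497810 + 155786)*(-295943) = -342024*(-295943) = 101219608632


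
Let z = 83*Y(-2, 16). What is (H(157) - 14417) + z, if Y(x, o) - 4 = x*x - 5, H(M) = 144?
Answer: -14024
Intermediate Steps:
Y(x, o) = -1 + x² (Y(x, o) = 4 + (x*x - 5) = 4 + (x² - 5) = 4 + (-5 + x²) = -1 + x²)
z = 249 (z = 83*(-1 + (-2)²) = 83*(-1 + 4) = 83*3 = 249)
(H(157) - 14417) + z = (144 - 14417) + 249 = -14273 + 249 = -14024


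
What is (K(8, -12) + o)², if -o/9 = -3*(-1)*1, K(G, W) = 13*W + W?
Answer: 38025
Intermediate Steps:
K(G, W) = 14*W
o = -27 (o = -9*(-3*(-1)) = -27 ≈ -27.000)
(K(8, -12) + o)² = (14*(-12) - 27)² = (-168 - 27)² = (-195)² = 38025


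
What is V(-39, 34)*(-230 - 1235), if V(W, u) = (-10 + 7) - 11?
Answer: 20510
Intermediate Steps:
V(W, u) = -14 (V(W, u) = -3 - 11 = -14)
V(-39, 34)*(-230 - 1235) = -14*(-230 - 1235) = -14*(-1465) = 20510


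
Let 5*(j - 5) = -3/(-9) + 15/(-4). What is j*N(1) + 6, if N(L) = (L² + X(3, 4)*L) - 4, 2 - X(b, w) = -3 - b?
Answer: 331/12 ≈ 27.583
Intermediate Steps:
X(b, w) = 5 + b (X(b, w) = 2 - (-3 - b) = 2 + (3 + b) = 5 + b)
j = 259/60 (j = 5 + (-3/(-9) + 15/(-4))/5 = 5 + (-3*(-⅑) + 15*(-¼))/5 = 5 + (⅓ - 15/4)/5 = 5 + (⅕)*(-41/12) = 5 - 41/60 = 259/60 ≈ 4.3167)
N(L) = -4 + L² + 8*L (N(L) = (L² + (5 + 3)*L) - 4 = (L² + 8*L) - 4 = -4 + L² + 8*L)
j*N(1) + 6 = 259*(-4 + 1² + 8*1)/60 + 6 = 259*(-4 + 1 + 8)/60 + 6 = (259/60)*5 + 6 = 259/12 + 6 = 331/12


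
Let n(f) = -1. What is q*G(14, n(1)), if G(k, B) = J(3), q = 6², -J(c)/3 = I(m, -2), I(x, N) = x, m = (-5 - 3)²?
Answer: -6912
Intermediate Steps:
m = 64 (m = (-8)² = 64)
J(c) = -192 (J(c) = -3*64 = -192)
q = 36
G(k, B) = -192
q*G(14, n(1)) = 36*(-192) = -6912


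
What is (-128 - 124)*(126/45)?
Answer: -3528/5 ≈ -705.60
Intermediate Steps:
(-128 - 124)*(126/45) = -31752/45 = -252*14/5 = -3528/5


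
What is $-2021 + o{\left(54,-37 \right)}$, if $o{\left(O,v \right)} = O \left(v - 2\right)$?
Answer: $-4127$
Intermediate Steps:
$o{\left(O,v \right)} = O \left(-2 + v\right)$
$-2021 + o{\left(54,-37 \right)} = -2021 + 54 \left(-2 - 37\right) = -2021 + 54 \left(-39\right) = -2021 - 2106 = -4127$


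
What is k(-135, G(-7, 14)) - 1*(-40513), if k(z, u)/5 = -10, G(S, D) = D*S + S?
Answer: 40463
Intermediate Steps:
G(S, D) = S + D*S
k(z, u) = -50 (k(z, u) = 5*(-10) = -50)
k(-135, G(-7, 14)) - 1*(-40513) = -50 - 1*(-40513) = -50 + 40513 = 40463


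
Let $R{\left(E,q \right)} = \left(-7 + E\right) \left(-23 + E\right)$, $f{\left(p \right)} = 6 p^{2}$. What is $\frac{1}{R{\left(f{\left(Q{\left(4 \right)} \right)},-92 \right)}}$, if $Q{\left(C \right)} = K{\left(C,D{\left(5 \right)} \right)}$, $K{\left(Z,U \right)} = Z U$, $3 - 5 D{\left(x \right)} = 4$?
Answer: $\frac{625}{37841} \approx 0.016516$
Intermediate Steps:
$D{\left(x \right)} = - \frac{1}{5}$ ($D{\left(x \right)} = \frac{3}{5} - \frac{4}{5} = - \frac{1}{5}$)
$K{\left(Z,U \right)} = U Z$
$Q{\left(C \right)} = - \frac{C}{5}$
$R{\left(E,q \right)} = \left(-23 + E\right) \left(-7 + E\right)$
$\frac{1}{R{\left(f{\left(Q{\left(4 \right)} \right)},-92 \right)}} = \frac{1}{161 + \left(6 \left(\left(- \frac{1}{5}\right) 4\right)^{2}\right)^{2} - 30 \cdot 6 \left(\left(- \frac{1}{5}\right) 4\right)^{2}} = \frac{1}{161 + \left(6 \left(- \frac{4}{5}\right)^{2}\right)^{2} - 30 \cdot 6 \left(- \frac{4}{5}\right)^{2}} = \frac{1}{161 + \left(6 \cdot \frac{16}{25}\right)^{2} - 30 \cdot 6 \cdot \frac{16}{25}} = \frac{1}{161 + \left(\frac{96}{25}\right)^{2} - \frac{576}{5}} = \frac{1}{161 + \frac{9216}{625} - \frac{576}{5}} = \frac{1}{\frac{37841}{625}} = \frac{625}{37841}$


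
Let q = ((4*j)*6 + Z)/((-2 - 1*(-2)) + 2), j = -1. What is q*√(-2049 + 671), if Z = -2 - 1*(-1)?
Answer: -25*I*√1378/2 ≈ -464.02*I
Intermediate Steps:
Z = -1 (Z = -2 + 1 = -1)
q = -25/2 (q = ((4*(-1))*6 - 1)/((-2 - 1*(-2)) + 2) = (-4*6 - 1)/((-2 + 2) + 2) = (-24 - 1)/(0 + 2) = -25/2 ≈ -12.500)
q*√(-2049 + 671) = -25*√(-2049 + 671)/2 = -25*I*√1378/2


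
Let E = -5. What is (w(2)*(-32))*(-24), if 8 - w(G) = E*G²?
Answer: 21504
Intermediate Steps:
w(G) = 8 + 5*G² (w(G) = 8 - (-5)*G² = 8 + 5*G²)
(w(2)*(-32))*(-24) = ((8 + 5*2²)*(-32))*(-24) = ((8 + 5*4)*(-32))*(-24) = ((8 + 20)*(-32))*(-24) = (28*(-32))*(-24) = -896*(-24) = 21504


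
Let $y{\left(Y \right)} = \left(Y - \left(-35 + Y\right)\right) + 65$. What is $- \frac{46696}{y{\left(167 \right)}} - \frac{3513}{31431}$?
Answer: $- \frac{122337773}{261925} \approx -467.07$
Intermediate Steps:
$y{\left(Y \right)} = 100$ ($y{\left(Y \right)} = 35 + 65 = 100$)
$- \frac{46696}{y{\left(167 \right)}} - \frac{3513}{31431} = - \frac{46696}{100} - \frac{3513}{31431} = \left(-46696\right) \frac{1}{100} - \frac{1171}{10477} = - \frac{11674}{25} - \frac{1171}{10477} = - \frac{122337773}{261925}$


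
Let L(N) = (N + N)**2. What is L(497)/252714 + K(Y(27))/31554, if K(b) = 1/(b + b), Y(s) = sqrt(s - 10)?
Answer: 70574/18051 + sqrt(17)/1072836 ≈ 3.9097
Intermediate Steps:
L(N) = 4*N**2 (L(N) = (2*N)**2 = 4*N**2)
Y(s) = sqrt(-10 + s)
K(b) = 1/(2*b)
L(497)/252714 + K(Y(27))/31554 = (4*497**2)/252714 + (1/(2*(sqrt(-10 + 27))))/31554 = (4*247009)*(1/252714) + (1/(2*(sqrt(17))))*(1/31554) = 988036*(1/252714) + ((sqrt(17)/17)/2)*(1/31554) = 70574/18051 + (sqrt(17)/34)*(1/31554) = 70574/18051 + sqrt(17)/1072836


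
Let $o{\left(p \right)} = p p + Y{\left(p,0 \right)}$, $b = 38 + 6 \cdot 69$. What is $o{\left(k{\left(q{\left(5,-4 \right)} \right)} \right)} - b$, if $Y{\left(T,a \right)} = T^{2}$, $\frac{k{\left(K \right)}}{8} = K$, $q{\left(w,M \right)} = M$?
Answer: $1596$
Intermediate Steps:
$k{\left(K \right)} = 8 K$
$b = 452$ ($b = 38 + 414 = 452$)
$o{\left(p \right)} = 2 p^{2}$ ($o{\left(p \right)} = p p + p^{2} = p^{2} + p^{2} = 2 p^{2}$)
$o{\left(k{\left(q{\left(5,-4 \right)} \right)} \right)} - b = 2 \left(8 \left(-4\right)\right)^{2} - 452 = 2 \left(-32\right)^{2} - 452 = 2 \cdot 1024 - 452 = 2048 - 452 = 1596$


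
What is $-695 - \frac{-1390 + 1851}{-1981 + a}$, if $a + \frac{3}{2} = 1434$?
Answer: $- \frac{761493}{1097} \approx -694.16$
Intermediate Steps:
$a = \frac{2865}{2}$ ($a = - \frac{3}{2} + 1434 = \frac{2865}{2} \approx 1432.5$)
$-695 - \frac{-1390 + 1851}{-1981 + a} = -695 - \frac{-1390 + 1851}{-1981 + \frac{2865}{2}} = -695 - \frac{461}{- \frac{1097}{2}} = -695 - 461 \left(- \frac{2}{1097}\right) = -695 - - \frac{922}{1097} = -695 + \frac{922}{1097} = - \frac{761493}{1097}$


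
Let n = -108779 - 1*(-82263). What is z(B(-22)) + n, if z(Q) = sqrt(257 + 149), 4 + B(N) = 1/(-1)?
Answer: -26516 + sqrt(406) ≈ -26496.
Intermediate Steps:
B(N) = -5 (B(N) = -4 + 1/(-1) = -4 - 1 = -5)
z(Q) = sqrt(406)
n = -26516 (n = -108779 + 82263 = -26516)
z(B(-22)) + n = sqrt(406) - 26516 = -26516 + sqrt(406)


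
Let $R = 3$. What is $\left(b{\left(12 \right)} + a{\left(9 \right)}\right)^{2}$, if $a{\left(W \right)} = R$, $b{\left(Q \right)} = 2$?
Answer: $25$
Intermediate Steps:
$a{\left(W \right)} = 3$
$\left(b{\left(12 \right)} + a{\left(9 \right)}\right)^{2} = \left(2 + 3\right)^{2} = 5^{2} = 25$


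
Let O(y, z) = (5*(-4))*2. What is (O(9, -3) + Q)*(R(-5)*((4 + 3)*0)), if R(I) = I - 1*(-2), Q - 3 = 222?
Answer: 0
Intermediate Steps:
Q = 225 (Q = 3 + 222 = 225)
R(I) = 2 + I (R(I) = I + 2 = 2 + I)
O(y, z) = -40 (O(y, z) = -20*2 = -40)
(O(9, -3) + Q)*(R(-5)*((4 + 3)*0)) = (-40 + 225)*((2 - 5)*((4 + 3)*0)) = 185*(-21*0) = 185*(-3*0) = 185*0 = 0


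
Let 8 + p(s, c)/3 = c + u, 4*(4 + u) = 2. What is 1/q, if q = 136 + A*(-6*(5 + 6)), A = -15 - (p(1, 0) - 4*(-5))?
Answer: 1/169 ≈ 0.0059172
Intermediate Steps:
u = -7/2 (u = -4 + (¼)*2 = -4 + ½ = -7/2 ≈ -3.5000)
p(s, c) = -69/2 + 3*c (p(s, c) = -24 + 3*(c - 7/2) = -24 + 3*(-7/2 + c) = -24 + (-21/2 + 3*c) = -69/2 + 3*c)
A = -½ (A = -15 - ((-69/2 + 3*0) - 4*(-5)) = -15 - ((-69/2 + 0) + 20) = -15 - (-69/2 + 20) = -15 - 1*(-29/2) = -15 + 29/2 = -½ ≈ -0.50000)
q = 169 (q = 136 - (-3)*(5 + 6) = 136 - (-3)*11 = 136 - ½*(-66) = 136 + 33 = 169)
1/q = 1/169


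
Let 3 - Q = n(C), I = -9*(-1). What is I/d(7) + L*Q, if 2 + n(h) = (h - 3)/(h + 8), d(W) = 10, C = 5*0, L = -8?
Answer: -421/10 ≈ -42.100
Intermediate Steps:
C = 0
I = 9
n(h) = -2 + (-3 + h)/(8 + h) (n(h) = -2 + (h - 3)/(h + 8) = -2 + (-3 + h)/(8 + h))
Q = 43/8 (Q = 3 - (-19 - 1*0)/(8 + 0) = 3 - (-19 + 0)/8 = 3 - (-19)/8 = 3 - 1*(-19/8) = 3 + 19/8 = 43/8 ≈ 5.3750)
I/d(7) + L*Q = 9/10 - 8*43/8 = 9*(⅒) - 43 = 9/10 - 43 = -421/10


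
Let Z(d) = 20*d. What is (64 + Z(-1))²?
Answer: 1936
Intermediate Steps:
(64 + Z(-1))² = (64 + 20*(-1))² = (64 - 20)² = 44² = 1936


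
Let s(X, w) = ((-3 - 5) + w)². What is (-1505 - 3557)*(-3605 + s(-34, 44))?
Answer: 11688158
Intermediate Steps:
s(X, w) = (-8 + w)²
(-1505 - 3557)*(-3605 + s(-34, 44)) = (-1505 - 3557)*(-3605 + (-8 + 44)²) = -5062*(-3605 + 36²) = -5062*(-3605 + 1296) = -5062*(-2309) = 11688158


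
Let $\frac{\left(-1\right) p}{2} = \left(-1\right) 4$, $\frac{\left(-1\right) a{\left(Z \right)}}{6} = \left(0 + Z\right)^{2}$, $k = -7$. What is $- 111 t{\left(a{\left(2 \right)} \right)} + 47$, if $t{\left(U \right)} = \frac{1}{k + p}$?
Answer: $-64$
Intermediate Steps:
$a{\left(Z \right)} = - 6 Z^{2}$ ($a{\left(Z \right)} = - 6 \left(0 + Z\right)^{2} = - 6 Z^{2}$)
$p = 8$ ($p = - 2 \left(\left(-1\right) 4\right) = \left(-2\right) \left(-4\right) = 8$)
$t{\left(U \right)} = 1$ ($t{\left(U \right)} = \frac{1}{-7 + 8} = 1^{-1} = 1$)
$- 111 t{\left(a{\left(2 \right)} \right)} + 47 = \left(-111\right) 1 + 47 = -111 + 47 = -64$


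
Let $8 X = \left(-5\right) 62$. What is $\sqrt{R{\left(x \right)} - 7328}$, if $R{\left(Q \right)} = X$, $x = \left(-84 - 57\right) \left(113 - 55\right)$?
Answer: $\frac{i \sqrt{29467}}{2} \approx 85.83 i$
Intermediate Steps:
$x = -8178$ ($x = \left(-141\right) 58 = -8178$)
$X = - \frac{155}{4}$ ($X = \frac{\left(-5\right) 62}{8} = \frac{1}{8} \left(-310\right) = - \frac{155}{4} \approx -38.75$)
$R{\left(Q \right)} = - \frac{155}{4}$
$\sqrt{R{\left(x \right)} - 7328} = \sqrt{- \frac{155}{4} - 7328} = \sqrt{- \frac{29467}{4}} = \frac{i \sqrt{29467}}{2}$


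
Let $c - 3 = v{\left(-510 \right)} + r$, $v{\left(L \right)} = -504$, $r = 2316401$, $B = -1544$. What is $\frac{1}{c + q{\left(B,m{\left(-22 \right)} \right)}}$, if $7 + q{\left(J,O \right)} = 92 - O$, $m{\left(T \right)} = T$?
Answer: $\frac{1}{2316007} \approx 4.3178 \cdot 10^{-7}$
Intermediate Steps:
$q{\left(J,O \right)} = 85 - O$ ($q{\left(J,O \right)} = -7 - \left(-92 + O\right) = 85 - O$)
$c = 2315900$ ($c = 3 + \left(-504 + 2316401\right) = 3 + 2315897 = 2315900$)
$\frac{1}{c + q{\left(B,m{\left(-22 \right)} \right)}} = \frac{1}{2315900 + \left(85 - -22\right)} = \frac{1}{2315900 + \left(85 + 22\right)} = \frac{1}{2315900 + 107} = \frac{1}{2316007}$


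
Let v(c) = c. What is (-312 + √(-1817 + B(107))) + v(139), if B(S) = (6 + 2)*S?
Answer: -173 + 31*I ≈ -173.0 + 31.0*I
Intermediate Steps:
B(S) = 8*S
(-312 + √(-1817 + B(107))) + v(139) = (-312 + √(-1817 + 8*107)) + 139 = (-312 + √(-1817 + 856)) + 139 = (-312 + √(-961)) + 139 = (-312 + 31*I) + 139 = -173 + 31*I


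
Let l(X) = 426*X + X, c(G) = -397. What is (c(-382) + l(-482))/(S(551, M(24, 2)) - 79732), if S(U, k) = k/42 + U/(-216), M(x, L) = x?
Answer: 311791032/120557777 ≈ 2.5862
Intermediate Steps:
S(U, k) = -U/216 + k/42 (S(U, k) = k*(1/42) + U*(-1/216) = k/42 - U/216 = -U/216 + k/42)
l(X) = 427*X
(c(-382) + l(-482))/(S(551, M(24, 2)) - 79732) = (-397 + 427*(-482))/((-1/216*551 + (1/42)*24) - 79732) = (-397 - 205814)/((-551/216 + 4/7) - 79732) = -206211/(-2993/1512 - 79732) = -206211/(-120557777/1512) = -206211*(-1512/120557777) = 311791032/120557777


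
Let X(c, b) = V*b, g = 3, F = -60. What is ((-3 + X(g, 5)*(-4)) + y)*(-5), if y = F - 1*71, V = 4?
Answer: 1070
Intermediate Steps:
X(c, b) = 4*b
y = -131 (y = -60 - 1*71 = -60 - 71 = -131)
((-3 + X(g, 5)*(-4)) + y)*(-5) = ((-3 + (4*5)*(-4)) - 131)*(-5) = ((-3 + 20*(-4)) - 131)*(-5) = ((-3 - 80) - 131)*(-5) = (-83 - 131)*(-5) = -214*(-5) = 1070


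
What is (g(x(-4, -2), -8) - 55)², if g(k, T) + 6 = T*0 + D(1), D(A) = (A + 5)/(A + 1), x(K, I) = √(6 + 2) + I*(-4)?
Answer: 3364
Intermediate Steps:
x(K, I) = -4*I + 2*√2 (x(K, I) = √8 - 4*I = 2*√2 - 4*I = -4*I + 2*√2)
D(A) = (5 + A)/(1 + A)
g(k, T) = -3 (g(k, T) = -6 + (T*0 + (5 + 1)/(1 + 1)) = -6 + (0 + 6/2) = -6 + (0 + (½)*6) = -6 + (0 + 3) = -6 + 3 = -3)
(g(x(-4, -2), -8) - 55)² = (-3 - 55)² = (-58)² = 3364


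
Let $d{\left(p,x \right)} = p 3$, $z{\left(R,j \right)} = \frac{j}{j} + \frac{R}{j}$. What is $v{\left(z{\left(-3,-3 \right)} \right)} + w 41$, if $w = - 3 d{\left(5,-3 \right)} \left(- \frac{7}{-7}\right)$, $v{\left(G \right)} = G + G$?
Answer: $-1841$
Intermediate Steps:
$z{\left(R,j \right)} = 1 + \frac{R}{j}$
$d{\left(p,x \right)} = 3 p$
$v{\left(G \right)} = 2 G$
$w = -45$ ($w = - 3 \cdot 3 \cdot 5 \left(- \frac{7}{-7}\right) = \left(-3\right) 15 \left(\left(-7\right) \left(- \frac{1}{7}\right)\right) = \left(-45\right) 1 = -45$)
$v{\left(z{\left(-3,-3 \right)} \right)} + w 41 = 2 \frac{-3 - 3}{-3} - 1845 = 2 \left(\left(- \frac{1}{3}\right) \left(-6\right)\right) - 1845 = 2 \cdot 2 - 1845 = 4 - 1845 = -1841$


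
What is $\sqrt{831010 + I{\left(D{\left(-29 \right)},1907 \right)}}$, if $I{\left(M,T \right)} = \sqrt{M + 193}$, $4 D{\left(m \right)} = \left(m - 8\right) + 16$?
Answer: $\frac{\sqrt{3324040 + 2 \sqrt{751}}}{2} \approx 911.61$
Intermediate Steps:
$D{\left(m \right)} = 2 + \frac{m}{4}$ ($D{\left(m \right)} = \frac{\left(m - 8\right) + 16}{4} = \frac{\left(-8 + m\right) + 16}{4} = \frac{8 + m}{4} = 2 + \frac{m}{4}$)
$I{\left(M,T \right)} = \sqrt{193 + M}$
$\sqrt{831010 + I{\left(D{\left(-29 \right)},1907 \right)}} = \sqrt{831010 + \sqrt{193 + \left(2 + \frac{1}{4} \left(-29\right)\right)}} = \sqrt{831010 + \sqrt{193 + \left(2 - \frac{29}{4}\right)}} = \sqrt{831010 + \sqrt{193 - \frac{21}{4}}} = \sqrt{831010 + \sqrt{\frac{751}{4}}} = \sqrt{831010 + \frac{\sqrt{751}}{2}}$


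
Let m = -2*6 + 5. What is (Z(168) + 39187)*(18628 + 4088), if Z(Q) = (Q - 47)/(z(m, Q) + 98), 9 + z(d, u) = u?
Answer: 228776924880/257 ≈ 8.9018e+8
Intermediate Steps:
m = -7 (m = -12 + 5 = -7)
z(d, u) = -9 + u
Z(Q) = (-47 + Q)/(89 + Q) (Z(Q) = (Q - 47)/((-9 + Q) + 98) = (-47 + Q)/(89 + Q))
(Z(168) + 39187)*(18628 + 4088) = ((-47 + 168)/(89 + 168) + 39187)*(18628 + 4088) = (121/257 + 39187)*22716 = (10071180/257)*22716 = 228776924880/257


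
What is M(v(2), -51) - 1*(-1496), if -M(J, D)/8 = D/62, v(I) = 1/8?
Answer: 46580/31 ≈ 1502.6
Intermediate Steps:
v(I) = ⅛
M(J, D) = -4*D/31 (M(J, D) = -8*D/62 = -4*D/31)
M(v(2), -51) - 1*(-1496) = -4/31*(-51) - 1*(-1496) = 204/31 + 1496 = 46580/31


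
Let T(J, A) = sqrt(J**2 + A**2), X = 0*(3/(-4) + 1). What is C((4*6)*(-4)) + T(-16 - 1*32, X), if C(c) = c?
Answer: -48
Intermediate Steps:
X = 0 (X = 0*(3*(-1/4) + 1) = 0*(-3/4 + 1) = 0*(1/4) = 0)
T(J, A) = sqrt(A**2 + J**2)
C((4*6)*(-4)) + T(-16 - 1*32, X) = (4*6)*(-4) + sqrt(0**2 + (-16 - 1*32)**2) = 24*(-4) + sqrt(0 + (-16 - 32)**2) = -96 + sqrt(0 + (-48)**2) = -96 + sqrt(0 + 2304) = -96 + sqrt(2304) = -96 + 48 = -48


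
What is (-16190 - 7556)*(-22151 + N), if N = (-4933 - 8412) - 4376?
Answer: 946800512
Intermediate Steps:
N = -17721 (N = -13345 - 4376 = -17721)
(-16190 - 7556)*(-22151 + N) = (-16190 - 7556)*(-22151 - 17721) = -23746*(-39872) = 946800512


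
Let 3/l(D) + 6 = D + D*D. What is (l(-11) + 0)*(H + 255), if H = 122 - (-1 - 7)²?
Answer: 939/104 ≈ 9.0288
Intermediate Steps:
H = 58 (H = 122 - 1*(-8)² = 122 - 1*64 = 122 - 64 = 58)
l(D) = 3/(-6 + D + D²) (l(D) = 3/(-6 + (D + D*D)) = 3/(-6 + (D + D²)) = 3/(-6 + D + D²))
(l(-11) + 0)*(H + 255) = (3/(-6 - 11 + (-11)²) + 0)*(58 + 255) = (3/(-6 - 11 + 121) + 0)*313 = (3/104 + 0)*313 = (3/104)*313 = 939/104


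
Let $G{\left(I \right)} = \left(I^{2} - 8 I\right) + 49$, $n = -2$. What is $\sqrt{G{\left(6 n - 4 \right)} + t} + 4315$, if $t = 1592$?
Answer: $4360$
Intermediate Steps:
$G{\left(I \right)} = 49 + I^{2} - 8 I$
$\sqrt{G{\left(6 n - 4 \right)} + t} + 4315 = \sqrt{\left(49 + \left(6 \left(-2\right) - 4\right)^{2} - 8 \left(6 \left(-2\right) - 4\right)\right) + 1592} + 4315 = \sqrt{\left(49 + \left(-12 - 4\right)^{2} - 8 \left(-12 - 4\right)\right) + 1592} + 4315 = \sqrt{\left(49 + \left(-16\right)^{2} - -128\right) + 1592} + 4315 = \sqrt{\left(49 + 256 + 128\right) + 1592} + 4315 = \sqrt{433 + 1592} + 4315 = \sqrt{2025} + 4315 = 45 + 4315 = 4360$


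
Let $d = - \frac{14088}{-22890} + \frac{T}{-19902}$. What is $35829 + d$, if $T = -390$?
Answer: $\frac{453400921586}{12654355} \approx 35830.0$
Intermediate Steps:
$d = \frac{8036291}{12654355}$ ($d = - \frac{14088}{-22890} - \frac{390}{-19902} = \left(-14088\right) \left(- \frac{1}{22890}\right) - - \frac{65}{3317} = \frac{2348}{3815} + \frac{65}{3317} = \frac{8036291}{12654355} \approx 0.63506$)
$35829 + d = 35829 + \frac{8036291}{12654355} = \frac{453400921586}{12654355}$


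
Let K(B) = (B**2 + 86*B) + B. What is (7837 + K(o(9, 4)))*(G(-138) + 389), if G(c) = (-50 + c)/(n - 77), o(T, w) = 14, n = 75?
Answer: 4468233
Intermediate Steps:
K(B) = B**2 + 87*B
G(c) = 25 - c/2 (G(c) = (-50 + c)/(75 - 77) = (-50 + c)/(-2) = (-50 + c)*(-1/2) = 25 - c/2)
(7837 + K(o(9, 4)))*(G(-138) + 389) = (7837 + 14*(87 + 14))*((25 - 1/2*(-138)) + 389) = (7837 + 14*101)*((25 + 69) + 389) = (7837 + 1414)*(94 + 389) = 9251*483 = 4468233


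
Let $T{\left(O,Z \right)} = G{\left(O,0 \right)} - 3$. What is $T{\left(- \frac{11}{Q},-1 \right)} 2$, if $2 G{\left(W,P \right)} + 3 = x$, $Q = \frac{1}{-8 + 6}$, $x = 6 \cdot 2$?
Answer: $3$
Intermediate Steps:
$x = 12$
$Q = - \frac{1}{2}$ ($Q = \frac{1}{-2} = - \frac{1}{2} \approx -0.5$)
$G{\left(W,P \right)} = \frac{9}{2}$ ($G{\left(W,P \right)} = - \frac{3}{2} + \frac{1}{2} \cdot 12 = - \frac{3}{2} + 6 = \frac{9}{2}$)
$T{\left(O,Z \right)} = \frac{3}{2}$ ($T{\left(O,Z \right)} = \frac{9}{2} - 3 = \frac{3}{2}$)
$T{\left(- \frac{11}{Q},-1 \right)} 2 = \frac{3}{2} \cdot 2 = 3$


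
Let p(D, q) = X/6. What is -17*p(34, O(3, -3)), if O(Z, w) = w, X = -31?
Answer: 527/6 ≈ 87.833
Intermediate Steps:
p(D, q) = -31/6
-17*p(34, O(3, -3)) = -17*(-31/6) = 527/6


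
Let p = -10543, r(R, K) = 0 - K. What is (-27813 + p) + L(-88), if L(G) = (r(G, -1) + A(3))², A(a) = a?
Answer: -38340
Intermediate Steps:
r(R, K) = -K
L(G) = 16 (L(G) = (-1*(-1) + 3)² = (1 + 3)² = 4² = 16)
(-27813 + p) + L(-88) = (-27813 - 10543) + 16 = -38356 + 16 = -38340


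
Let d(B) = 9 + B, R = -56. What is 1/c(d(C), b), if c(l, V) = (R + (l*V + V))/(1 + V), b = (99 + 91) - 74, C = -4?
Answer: 117/640 ≈ 0.18281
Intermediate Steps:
b = 116 (b = 190 - 74 = 116)
c(l, V) = (-56 + V + V*l)/(1 + V) (c(l, V) = (-56 + (l*V + V))/(1 + V) = (-56 + (V*l + V))/(1 + V) = (-56 + (V + V*l))/(1 + V) = (-56 + V + V*l)/(1 + V))
1/c(d(C), b) = 1/((-56 + 116 + 116*(9 - 4))/(1 + 116)) = 1/((-56 + 116 + 116*5)/117) = 1/((-56 + 116 + 580)/117) = 1/((1/117)*640) = 1/(640/117) = 117/640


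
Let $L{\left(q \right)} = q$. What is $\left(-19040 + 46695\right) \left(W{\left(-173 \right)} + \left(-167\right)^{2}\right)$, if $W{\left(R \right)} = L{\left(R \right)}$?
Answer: $766485980$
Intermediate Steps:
$W{\left(R \right)} = R$
$\left(-19040 + 46695\right) \left(W{\left(-173 \right)} + \left(-167\right)^{2}\right) = \left(-19040 + 46695\right) \left(-173 + \left(-167\right)^{2}\right) = 27655 \left(-173 + 27889\right) = 27655 \cdot 27716 = 766485980$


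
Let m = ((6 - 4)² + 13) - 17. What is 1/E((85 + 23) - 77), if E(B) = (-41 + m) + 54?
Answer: 1/13 ≈ 0.076923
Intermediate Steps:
m = 0 (m = (2² + 13) - 17 = (4 + 13) - 17 = 17 - 17 = 0)
E(B) = 13 (E(B) = (-41 + 0) + 54 = -41 + 54 = 13)
1/E((85 + 23) - 77) = 1/13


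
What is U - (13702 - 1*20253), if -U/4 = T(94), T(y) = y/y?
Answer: 6547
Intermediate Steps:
T(y) = 1
U = -4 (U = -4*1 = -4)
U - (13702 - 1*20253) = -4 - (13702 - 1*20253) = -4 - (13702 - 20253) = -4 - 1*(-6551) = -4 + 6551 = 6547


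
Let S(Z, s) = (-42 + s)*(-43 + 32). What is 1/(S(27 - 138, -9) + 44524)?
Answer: 1/45085 ≈ 2.2180e-5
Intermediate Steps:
S(Z, s) = 462 - 11*s (S(Z, s) = (-42 + s)*(-11) = 462 - 11*s)
1/(S(27 - 138, -9) + 44524) = 1/((462 - 11*(-9)) + 44524) = 1/((462 + 99) + 44524) = 1/(561 + 44524) = 1/45085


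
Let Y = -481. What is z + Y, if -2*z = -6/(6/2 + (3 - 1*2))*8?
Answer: -475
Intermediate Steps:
z = 6 (z = -(-6/(6/2 + (3 - 1*2)))*8/2 = -(-6/(6*(½) + (3 - 2)))*8/2 = -(-6/(3 + 1))*8/2 = -(-6/4)*8/2 = -(-6*¼)*8/2 = -(-3)*8/4 = -½*(-12) = 6)
z + Y = 6 - 481 = -475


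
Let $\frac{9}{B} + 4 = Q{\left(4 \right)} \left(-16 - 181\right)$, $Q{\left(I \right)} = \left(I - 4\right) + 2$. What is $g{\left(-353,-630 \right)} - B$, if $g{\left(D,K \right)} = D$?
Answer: $- \frac{140485}{398} \approx -352.98$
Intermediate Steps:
$Q{\left(I \right)} = -2 + I$ ($Q{\left(I \right)} = \left(-4 + I\right) + 2 = -2 + I$)
$B = - \frac{9}{398}$ ($B = \frac{9}{-4 + \left(-2 + 4\right) \left(-16 - 181\right)} = \frac{9}{-4 + 2 \left(-197\right)} = \frac{9}{-4 - 394} = \frac{9}{-398} = 9 \left(- \frac{1}{398}\right) = - \frac{9}{398} \approx -0.022613$)
$g{\left(-353,-630 \right)} - B = -353 - - \frac{9}{398} = -353 + \frac{9}{398} = - \frac{140485}{398}$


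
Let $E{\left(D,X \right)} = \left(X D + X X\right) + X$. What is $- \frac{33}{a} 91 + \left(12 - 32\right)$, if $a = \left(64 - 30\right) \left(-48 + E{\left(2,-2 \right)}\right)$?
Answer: $- \frac{30997}{1700} \approx -18.234$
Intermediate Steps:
$E{\left(D,X \right)} = X + X^{2} + D X$ ($E{\left(D,X \right)} = \left(D X + X^{2}\right) + X = \left(X^{2} + D X\right) + X = X + X^{2} + D X$)
$a = -1700$ ($a = \left(64 - 30\right) \left(-48 - 2 \left(1 + 2 - 2\right)\right) = 34 \left(-48 - 2\right) = 34 \left(-50\right) = -1700$)
$- \frac{33}{a} 91 + \left(12 - 32\right) = - \frac{33}{-1700} \cdot 91 + \left(12 - 32\right) = \left(-33\right) \left(- \frac{1}{1700}\right) 91 + \left(12 - 32\right) = \frac{33}{1700} \cdot 91 - 20 = \frac{3003}{1700} - 20 = - \frac{30997}{1700}$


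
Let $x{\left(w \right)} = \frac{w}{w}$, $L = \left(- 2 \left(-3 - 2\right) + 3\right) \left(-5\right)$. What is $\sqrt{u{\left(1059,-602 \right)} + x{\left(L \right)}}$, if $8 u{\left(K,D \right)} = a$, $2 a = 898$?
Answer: $\frac{\sqrt{914}}{4} \approx 7.5581$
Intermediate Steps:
$a = 449$ ($a = \frac{1}{2} \cdot 898 = 449$)
$u{\left(K,D \right)} = \frac{449}{8}$ ($u{\left(K,D \right)} = \frac{1}{8} \cdot 449 = \frac{449}{8}$)
$L = -65$ ($L = \left(\left(-2\right) \left(-5\right) + 3\right) \left(-5\right) = \left(10 + 3\right) \left(-5\right) = 13 \left(-5\right) = -65$)
$x{\left(w \right)} = 1$
$\sqrt{u{\left(1059,-602 \right)} + x{\left(L \right)}} = \sqrt{\frac{449}{8} + 1} = \sqrt{\frac{457}{8}} = \frac{\sqrt{914}}{4}$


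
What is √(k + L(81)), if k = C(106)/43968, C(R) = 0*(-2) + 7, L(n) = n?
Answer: √2446692105/5496 ≈ 9.0000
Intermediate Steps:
C(R) = 7 (C(R) = 0 + 7 = 7)
k = 7/43968 ≈ 0.00015921
√(k + L(81)) = √(7/43968 + 81) = √(3561415/43968) = √2446692105/5496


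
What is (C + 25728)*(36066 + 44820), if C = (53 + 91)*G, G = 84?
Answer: 3059432064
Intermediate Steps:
C = 12096 (C = (53 + 91)*84 = 144*84 = 12096)
(C + 25728)*(36066 + 44820) = (12096 + 25728)*(36066 + 44820) = 37824*80886 = 3059432064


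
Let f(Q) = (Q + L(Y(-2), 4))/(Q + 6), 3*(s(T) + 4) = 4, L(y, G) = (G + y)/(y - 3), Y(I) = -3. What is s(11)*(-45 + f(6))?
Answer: 3205/27 ≈ 118.70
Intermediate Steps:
L(y, G) = (G + y)/(-3 + y)
s(T) = -8/3 (s(T) = -4 + (⅓)*4 = -4 + 4/3 = -8/3)
f(Q) = (-⅙ + Q)/(6 + Q) (f(Q) = (Q + (4 - 3)/(-3 - 3))/(Q + 6) = (Q + 1/(-6))/(6 + Q) = (Q - ⅙*1)/(6 + Q) = (Q - ⅙)/(6 + Q) = (-⅙ + Q)/(6 + Q))
s(11)*(-45 + f(6)) = -8*(-45 + (-⅙ + 6)/(6 + 6))/3 = -8*(-45 + (35/6)/12)/3 = -8*(-45 + (1/12)*(35/6))/3 = -8*(-45 + 35/72)/3 = -8/3*(-3205/72) = 3205/27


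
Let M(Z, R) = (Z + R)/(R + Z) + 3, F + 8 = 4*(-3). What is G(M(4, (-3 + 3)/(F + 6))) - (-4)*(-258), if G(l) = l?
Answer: -1028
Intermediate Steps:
F = -20 (F = -8 + 4*(-3) = -8 - 12 = -20)
M(Z, R) = 4 (M(Z, R) = (R + Z)/(R + Z) + 3 = 1 + 3 = 4)
G(M(4, (-3 + 3)/(F + 6))) - (-4)*(-258) = 4 - (-4)*(-258) = 4 - 1*1032 = 4 - 1032 = -1028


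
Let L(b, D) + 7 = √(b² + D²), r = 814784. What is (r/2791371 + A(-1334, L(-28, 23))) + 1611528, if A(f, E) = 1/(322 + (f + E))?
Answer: 4665029072315761207/2894785712808 - √1313/1037048 ≈ 1.6115e+6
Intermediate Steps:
L(b, D) = -7 + √(D² + b²) (L(b, D) = -7 + √(b² + D²) = -7 + √(D² + b²))
A(f, E) = 1/(322 + E + f) (A(f, E) = 1/(322 + (E + f)) = 1/(322 + E + f))
(r/2791371 + A(-1334, L(-28, 23))) + 1611528 = (814784/2791371 + 1/(322 + (-7 + √(23² + (-28)²)) - 1334)) + 1611528 = (814784*(1/2791371) + 1/(322 + (-7 + √(529 + 784)) - 1334)) + 1611528 = (814784/2791371 + 1/(322 + (-7 + √1313) - 1334)) + 1611528 = (814784/2791371 + 1/(-1019 + √1313)) + 1611528 = 4498373339672/2791371 + 1/(-1019 + √1313)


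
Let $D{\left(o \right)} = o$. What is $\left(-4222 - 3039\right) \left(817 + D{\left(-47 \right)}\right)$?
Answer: $-5590970$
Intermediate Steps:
$\left(-4222 - 3039\right) \left(817 + D{\left(-47 \right)}\right) = \left(-4222 - 3039\right) \left(817 - 47\right) = \left(-7261\right) 770 = -5590970$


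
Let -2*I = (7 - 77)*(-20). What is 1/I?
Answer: -1/700 ≈ -0.0014286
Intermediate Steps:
I = -700 (I = -(7 - 77)*(-20)/2 = -(-35)*(-20) = -1/2*1400 = -700)
1/I = 1/(-700) = -1/700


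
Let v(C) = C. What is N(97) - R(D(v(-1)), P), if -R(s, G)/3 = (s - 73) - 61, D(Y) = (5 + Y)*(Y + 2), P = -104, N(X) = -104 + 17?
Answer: -477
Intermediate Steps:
N(X) = -87
D(Y) = (2 + Y)*(5 + Y) (D(Y) = (5 + Y)*(2 + Y) = (2 + Y)*(5 + Y))
R(s, G) = 402 - 3*s (R(s, G) = -3*((s - 73) - 61) = -3*((-73 + s) - 61) = -3*(-134 + s) = 402 - 3*s)
N(97) - R(D(v(-1)), P) = -87 - (402 - 3*(10 + (-1)² + 7*(-1))) = -87 - (402 - 3*(10 + 1 - 7)) = -87 - (402 - 3*4) = -87 - (402 - 12) = -87 - 1*390 = -87 - 390 = -477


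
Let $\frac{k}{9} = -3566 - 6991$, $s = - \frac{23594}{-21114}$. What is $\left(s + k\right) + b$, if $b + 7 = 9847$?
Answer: $- \frac{899159564}{10557} \approx -85172.0$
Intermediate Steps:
$b = 9840$ ($b = -7 + 9847 = 9840$)
$s = \frac{11797}{10557}$ ($s = \left(-23594\right) \left(- \frac{1}{21114}\right) = \frac{11797}{10557} \approx 1.1175$)
$k = -95013$ ($k = 9 \left(-3566 - 6991\right) = 9 \left(-10557\right) = -95013$)
$\left(s + k\right) + b = \left(\frac{11797}{10557} - 95013\right) + 9840 = - \frac{1003040444}{10557} + 9840 = - \frac{899159564}{10557}$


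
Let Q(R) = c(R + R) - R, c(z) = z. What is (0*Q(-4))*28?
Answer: 0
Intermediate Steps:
Q(R) = R (Q(R) = (R + R) - R = 2*R - R = R)
(0*Q(-4))*28 = (0*(-4))*28 = 0*28 = 0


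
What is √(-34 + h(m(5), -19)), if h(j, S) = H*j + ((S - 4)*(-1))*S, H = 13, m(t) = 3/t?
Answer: 2*I*√2895/5 ≈ 21.522*I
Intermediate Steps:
h(j, S) = 13*j + S*(4 - S) (h(j, S) = 13*j + ((S - 4)*(-1))*S = 13*j + ((-4 + S)*(-1))*S = 13*j + (4 - S)*S = 13*j + S*(4 - S))
√(-34 + h(m(5), -19)) = √(-34 + (-1*(-19)² + 4*(-19) + 13*(3/5))) = √(-34 + (-1*361 - 76 + 13*(3*(⅕)))) = √(-34 + (-361 - 76 + 13*(⅗))) = √(-34 + (-361 - 76 + 39/5)) = √(-34 - 2146/5) = √(-2316/5) = 2*I*√2895/5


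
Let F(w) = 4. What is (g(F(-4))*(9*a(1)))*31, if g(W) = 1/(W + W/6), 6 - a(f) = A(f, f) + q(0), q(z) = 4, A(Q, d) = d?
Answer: 837/14 ≈ 59.786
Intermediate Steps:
a(f) = 2 - f (a(f) = 6 - (f + 4) = 6 - (4 + f) = 6 + (-4 - f) = 2 - f)
g(W) = 6/(7*W) (g(W) = 1/(W + W*(1/6)) = 1/(W + W/6) = 1/(7*W/6) = 6/(7*W))
(g(F(-4))*(9*a(1)))*31 = (((6/7)/4)*(9*(2 - 1*1)))*31 = (((6/7)*(1/4))*(9*(2 - 1)))*31 = (3*(9*1)/14)*31 = ((3/14)*9)*31 = (27/14)*31 = 837/14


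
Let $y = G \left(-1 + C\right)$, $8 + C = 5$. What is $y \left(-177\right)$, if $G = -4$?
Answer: $-2832$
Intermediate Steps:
$C = -3$ ($C = -8 + 5 = -3$)
$y = 16$ ($y = - 4 \left(-1 - 3\right) = \left(-4\right) \left(-4\right) = 16$)
$y \left(-177\right) = 16 \left(-177\right) = -2832$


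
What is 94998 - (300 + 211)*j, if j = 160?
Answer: 13238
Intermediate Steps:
94998 - (300 + 211)*j = 94998 - (300 + 211)*160 = 94998 - 511*160 = 94998 - 1*81760 = 94998 - 81760 = 13238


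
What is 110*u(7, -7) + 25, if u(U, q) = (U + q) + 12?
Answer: 1345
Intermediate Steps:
u(U, q) = 12 + U + q
110*u(7, -7) + 25 = 110*(12 + 7 - 7) + 25 = 110*12 + 25 = 1320 + 25 = 1345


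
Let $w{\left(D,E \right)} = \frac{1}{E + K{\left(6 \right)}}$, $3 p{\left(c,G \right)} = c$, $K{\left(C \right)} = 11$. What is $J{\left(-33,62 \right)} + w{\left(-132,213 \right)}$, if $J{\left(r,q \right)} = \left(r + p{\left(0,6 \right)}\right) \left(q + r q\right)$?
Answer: $\frac{14665729}{224} \approx 65472.0$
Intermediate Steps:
$p{\left(c,G \right)} = \frac{c}{3}$
$J{\left(r,q \right)} = r \left(q + q r\right)$ ($J{\left(r,q \right)} = \left(r + \frac{1}{3} \cdot 0\right) \left(q + r q\right) = \left(r + 0\right) \left(q + q r\right) = r \left(q + q r\right)$)
$w{\left(D,E \right)} = \frac{1}{11 + E}$ ($w{\left(D,E \right)} = \frac{1}{E + 11} = \frac{1}{11 + E}$)
$J{\left(-33,62 \right)} + w{\left(-132,213 \right)} = 62 \left(-33\right) \left(1 - 33\right) + \frac{1}{11 + 213} = 62 \left(-33\right) \left(-32\right) + \frac{1}{224} = 65472 + \frac{1}{224} = \frac{14665729}{224}$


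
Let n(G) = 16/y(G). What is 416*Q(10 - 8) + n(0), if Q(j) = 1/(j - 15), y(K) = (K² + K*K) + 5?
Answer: -144/5 ≈ -28.800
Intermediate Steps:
y(K) = 5 + 2*K² (y(K) = (K² + K²) + 5 = 2*K² + 5 = 5 + 2*K²)
n(G) = 16/(5 + 2*G²)
Q(j) = 1/(-15 + j)
416*Q(10 - 8) + n(0) = 416/(-15 + (10 - 8)) + 16/(5 + 2*0²) = 416/(-15 + 2) + 16/(5 + 2*0) = 416/(-13) + 16/(5 + 0) = 416*(-1/13) + 16/5 = -32 + 16*(⅕) = -32 + 16/5 = -144/5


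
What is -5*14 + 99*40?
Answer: 3890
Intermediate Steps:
-5*14 + 99*40 = -70 + 3960 = 3890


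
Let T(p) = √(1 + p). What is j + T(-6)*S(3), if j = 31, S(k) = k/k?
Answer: 31 + I*√5 ≈ 31.0 + 2.2361*I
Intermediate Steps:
S(k) = 1
j + T(-6)*S(3) = 31 + √(1 - 6)*1 = 31 + √(-5)*1 = 31 + (I*√5)*1 = 31 + I*√5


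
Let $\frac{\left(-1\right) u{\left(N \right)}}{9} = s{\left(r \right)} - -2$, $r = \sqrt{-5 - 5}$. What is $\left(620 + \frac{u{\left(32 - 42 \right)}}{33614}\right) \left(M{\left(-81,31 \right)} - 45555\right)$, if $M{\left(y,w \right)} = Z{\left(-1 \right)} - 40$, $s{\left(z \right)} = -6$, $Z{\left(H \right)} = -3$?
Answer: $- \frac{67878212012}{2401} \approx -2.8271 \cdot 10^{7}$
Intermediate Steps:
$r = i \sqrt{10}$ ($r = \sqrt{-10} = i \sqrt{10} \approx 3.1623 i$)
$M{\left(y,w \right)} = -43$ ($M{\left(y,w \right)} = -3 - 40 = -43$)
$u{\left(N \right)} = 36$ ($u{\left(N \right)} = - 9 \left(-6 - -2\right) = - 9 \left(-6 + 2\right) = \left(-9\right) \left(-4\right) = 36$)
$\left(620 + \frac{u{\left(32 - 42 \right)}}{33614}\right) \left(M{\left(-81,31 \right)} - 45555\right) = \left(620 + \frac{36}{33614}\right) \left(-43 - 45555\right) = \left(620 + 36 \cdot \frac{1}{33614}\right) \left(-45598\right) = \left(620 + \frac{18}{16807}\right) \left(-45598\right) = \frac{10420358}{16807} \left(-45598\right) = - \frac{67878212012}{2401}$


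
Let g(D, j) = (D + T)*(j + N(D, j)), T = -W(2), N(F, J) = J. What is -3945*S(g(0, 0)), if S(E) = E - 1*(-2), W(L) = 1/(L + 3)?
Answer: -7890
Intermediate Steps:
W(L) = 1/(3 + L)
T = -⅕ (T = -1/(3 + 2) = -1/5 = -1*⅕ = -⅕ ≈ -0.20000)
g(D, j) = 2*j*(-⅕ + D) (g(D, j) = (D - ⅕)*(j + j) = (-⅕ + D)*(2*j) = 2*j*(-⅕ + D))
S(E) = 2 + E (S(E) = E + 2 = 2 + E)
-3945*S(g(0, 0)) = -3945*(2 + (⅖)*0*(-1 + 5*0)) = -3945*(2 + (⅖)*0*(-1 + 0)) = -3945*(2 + (⅖)*0*(-1)) = -3945*(2 + 0) = -3945*2 = -7890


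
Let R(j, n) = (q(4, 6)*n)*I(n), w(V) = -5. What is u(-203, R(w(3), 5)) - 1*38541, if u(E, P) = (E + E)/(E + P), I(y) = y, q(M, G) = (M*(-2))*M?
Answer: -38656217/1003 ≈ -38541.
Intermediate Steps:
q(M, G) = -2*M**2 (q(M, G) = (-2*M)*M = -2*M**2)
R(j, n) = -32*n**2 (R(j, n) = ((-2*4**2)*n)*n = ((-2*16)*n)*n = (-32*n)*n = -32*n**2)
u(E, P) = 2*E/(E + P) (u(E, P) = (2*E)/(E + P) = 2*E/(E + P))
u(-203, R(w(3), 5)) - 1*38541 = 2*(-203)/(-203 - 32*5**2) - 1*38541 = 2*(-203)/(-203 - 32*25) - 38541 = 2*(-203)/(-203 - 800) - 38541 = 2*(-203)/(-1003) - 38541 = 2*(-203)*(-1/1003) - 38541 = 406/1003 - 38541 = -38656217/1003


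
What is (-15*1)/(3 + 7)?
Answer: -3/2 ≈ -1.5000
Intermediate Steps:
(-15*1)/(3 + 7) = -15/10 = -15*⅒ = -3/2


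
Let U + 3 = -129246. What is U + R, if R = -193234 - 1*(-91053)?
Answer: -231430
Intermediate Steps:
R = -102181 (R = -193234 + 91053 = -102181)
U = -129249 (U = -3 - 129246 = -129249)
U + R = -129249 - 102181 = -231430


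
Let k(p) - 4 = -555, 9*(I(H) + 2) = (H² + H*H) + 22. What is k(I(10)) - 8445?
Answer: -8996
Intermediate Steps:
I(H) = 4/9 + 2*H²/9 (I(H) = -2 + ((H² + H*H) + 22)/9 = -2 + ((H² + H²) + 22)/9 = -2 + (2*H² + 22)/9 = -2 + (22 + 2*H²)/9 = -2 + (22/9 + 2*H²/9) = 4/9 + 2*H²/9)
k(p) = -551 (k(p) = 4 - 555 = -551)
k(I(10)) - 8445 = -551 - 8445 = -8996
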